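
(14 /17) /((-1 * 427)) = -2 /1037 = -0.00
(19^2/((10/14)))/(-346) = -2527/1730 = -1.46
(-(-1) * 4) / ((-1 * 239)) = -4 / 239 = -0.02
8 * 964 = 7712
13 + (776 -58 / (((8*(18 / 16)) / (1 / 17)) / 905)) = 68227 / 153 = 445.93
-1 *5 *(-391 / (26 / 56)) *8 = 437920 / 13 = 33686.15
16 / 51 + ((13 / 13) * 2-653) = -33185 / 51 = -650.69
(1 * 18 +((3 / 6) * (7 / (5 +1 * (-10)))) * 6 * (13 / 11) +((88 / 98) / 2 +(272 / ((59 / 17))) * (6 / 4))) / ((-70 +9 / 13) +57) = -270877841 / 25440800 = -10.65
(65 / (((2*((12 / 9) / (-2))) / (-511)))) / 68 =99645 / 272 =366.34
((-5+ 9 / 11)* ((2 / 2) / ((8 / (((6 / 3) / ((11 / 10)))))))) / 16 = -115 / 1936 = -0.06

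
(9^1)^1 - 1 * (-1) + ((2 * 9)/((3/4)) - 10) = 24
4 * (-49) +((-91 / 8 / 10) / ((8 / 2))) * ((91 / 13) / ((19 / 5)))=-238973 / 1216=-196.52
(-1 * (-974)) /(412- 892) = -487 /240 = -2.03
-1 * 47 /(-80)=47 /80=0.59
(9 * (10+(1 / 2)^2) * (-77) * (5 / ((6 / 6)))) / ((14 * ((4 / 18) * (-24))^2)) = -182655 / 2048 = -89.19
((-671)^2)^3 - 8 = 91271485923347513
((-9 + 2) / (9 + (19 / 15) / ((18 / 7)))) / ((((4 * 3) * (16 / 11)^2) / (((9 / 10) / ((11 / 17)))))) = -9639 / 238592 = -0.04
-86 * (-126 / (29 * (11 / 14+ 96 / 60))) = 758520 / 4843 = 156.62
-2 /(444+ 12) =-1 /228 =-0.00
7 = 7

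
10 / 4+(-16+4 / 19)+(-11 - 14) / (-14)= -1530 / 133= -11.50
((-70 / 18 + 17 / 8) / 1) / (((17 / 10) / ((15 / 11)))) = -1.41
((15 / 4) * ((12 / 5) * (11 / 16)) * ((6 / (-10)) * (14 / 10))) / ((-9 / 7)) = 1617 / 400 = 4.04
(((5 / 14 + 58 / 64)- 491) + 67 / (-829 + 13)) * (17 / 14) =-5595689 / 9408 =-594.78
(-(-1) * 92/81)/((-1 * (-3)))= 0.38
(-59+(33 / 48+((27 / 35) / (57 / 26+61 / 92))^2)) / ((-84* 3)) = 4437454711967 / 19200687240000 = 0.23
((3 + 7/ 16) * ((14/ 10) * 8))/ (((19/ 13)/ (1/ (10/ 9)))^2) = 1054053/ 72200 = 14.60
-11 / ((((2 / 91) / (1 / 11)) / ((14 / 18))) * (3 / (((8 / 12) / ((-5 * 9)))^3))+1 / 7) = 28028 / 730731011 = 0.00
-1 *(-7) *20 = 140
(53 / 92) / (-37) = -0.02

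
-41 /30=-1.37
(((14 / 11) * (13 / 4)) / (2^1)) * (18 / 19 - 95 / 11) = -146237 / 9196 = -15.90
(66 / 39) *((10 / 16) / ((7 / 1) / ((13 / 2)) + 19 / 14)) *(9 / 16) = 3465 / 14176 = 0.24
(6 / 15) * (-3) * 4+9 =21 / 5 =4.20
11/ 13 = 0.85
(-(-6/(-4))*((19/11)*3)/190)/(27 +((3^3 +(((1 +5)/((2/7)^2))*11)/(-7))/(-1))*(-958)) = 3/6215440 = 0.00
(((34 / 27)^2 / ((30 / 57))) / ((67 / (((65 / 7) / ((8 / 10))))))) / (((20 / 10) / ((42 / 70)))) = 71383 / 455868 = 0.16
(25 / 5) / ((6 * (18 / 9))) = 5 / 12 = 0.42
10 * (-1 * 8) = -80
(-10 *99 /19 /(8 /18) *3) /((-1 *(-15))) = -891 /38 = -23.45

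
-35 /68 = -0.51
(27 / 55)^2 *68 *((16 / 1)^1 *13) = 10310976 / 3025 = 3408.59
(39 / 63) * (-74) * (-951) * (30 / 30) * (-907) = -276593278 / 7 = -39513325.43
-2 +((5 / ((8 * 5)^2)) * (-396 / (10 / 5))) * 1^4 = -419 / 160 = -2.62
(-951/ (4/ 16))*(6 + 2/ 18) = -69740/ 3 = -23246.67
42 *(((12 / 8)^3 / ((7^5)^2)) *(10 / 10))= 81 / 161414428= 0.00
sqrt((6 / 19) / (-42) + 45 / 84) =sqrt(37373) / 266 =0.73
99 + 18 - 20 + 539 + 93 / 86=637.08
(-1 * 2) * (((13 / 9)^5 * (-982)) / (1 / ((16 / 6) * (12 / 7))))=23335022464 / 413343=56454.38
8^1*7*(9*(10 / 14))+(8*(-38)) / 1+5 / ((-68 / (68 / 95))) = 1063 / 19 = 55.95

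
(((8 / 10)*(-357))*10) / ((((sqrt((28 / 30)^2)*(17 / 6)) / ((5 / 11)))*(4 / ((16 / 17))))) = -21600 / 187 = -115.51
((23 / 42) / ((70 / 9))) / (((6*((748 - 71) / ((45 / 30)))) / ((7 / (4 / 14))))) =69 / 108320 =0.00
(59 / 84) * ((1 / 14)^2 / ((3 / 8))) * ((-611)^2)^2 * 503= 669912702207.61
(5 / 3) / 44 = 5 / 132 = 0.04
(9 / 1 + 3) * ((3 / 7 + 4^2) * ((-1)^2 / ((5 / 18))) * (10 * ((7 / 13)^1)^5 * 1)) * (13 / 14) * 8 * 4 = 272643840 / 28561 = 9546.02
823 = 823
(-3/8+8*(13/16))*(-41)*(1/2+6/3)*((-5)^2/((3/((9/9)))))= -251125/48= -5231.77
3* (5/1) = 15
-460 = -460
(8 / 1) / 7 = 8 / 7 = 1.14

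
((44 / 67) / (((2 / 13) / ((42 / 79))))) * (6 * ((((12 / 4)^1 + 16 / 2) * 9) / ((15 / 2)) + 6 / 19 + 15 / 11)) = 101877048 / 502835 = 202.61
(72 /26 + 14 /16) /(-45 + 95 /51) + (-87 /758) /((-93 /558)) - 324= -28043333691 /86715200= -323.40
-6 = -6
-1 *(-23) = 23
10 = 10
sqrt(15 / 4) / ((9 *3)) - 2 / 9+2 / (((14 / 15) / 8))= sqrt(15) / 54+1066 / 63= 16.99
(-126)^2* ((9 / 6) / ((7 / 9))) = 30618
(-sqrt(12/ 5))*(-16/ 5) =32*sqrt(15)/ 25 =4.96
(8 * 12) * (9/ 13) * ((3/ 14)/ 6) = 216/ 91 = 2.37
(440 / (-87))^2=193600 / 7569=25.58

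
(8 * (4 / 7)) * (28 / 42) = 64 / 21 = 3.05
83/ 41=2.02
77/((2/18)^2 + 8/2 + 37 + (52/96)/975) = 1247400/664409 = 1.88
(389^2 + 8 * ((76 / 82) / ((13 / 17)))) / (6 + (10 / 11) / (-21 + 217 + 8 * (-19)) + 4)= 19519541162 / 1292525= 15101.87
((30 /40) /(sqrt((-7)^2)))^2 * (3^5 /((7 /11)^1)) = 24057 /5488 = 4.38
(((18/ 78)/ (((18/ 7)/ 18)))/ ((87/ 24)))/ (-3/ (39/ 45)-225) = -28/ 14355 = -0.00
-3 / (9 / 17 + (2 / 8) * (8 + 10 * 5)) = -102 / 511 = -0.20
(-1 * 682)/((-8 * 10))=341/40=8.52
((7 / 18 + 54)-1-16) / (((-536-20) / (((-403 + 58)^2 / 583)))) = -8900425 / 648296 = -13.73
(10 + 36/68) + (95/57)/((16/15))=3289/272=12.09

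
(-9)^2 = 81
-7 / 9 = -0.78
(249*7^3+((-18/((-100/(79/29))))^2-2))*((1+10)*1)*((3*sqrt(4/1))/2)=2818372.93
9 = 9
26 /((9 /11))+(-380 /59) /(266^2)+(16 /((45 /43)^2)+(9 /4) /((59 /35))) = 21232623869 /444924900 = 47.72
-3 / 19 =-0.16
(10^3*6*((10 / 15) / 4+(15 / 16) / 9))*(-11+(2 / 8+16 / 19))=-16100.33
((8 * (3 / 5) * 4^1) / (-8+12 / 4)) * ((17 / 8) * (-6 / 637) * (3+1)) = 4896 / 15925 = 0.31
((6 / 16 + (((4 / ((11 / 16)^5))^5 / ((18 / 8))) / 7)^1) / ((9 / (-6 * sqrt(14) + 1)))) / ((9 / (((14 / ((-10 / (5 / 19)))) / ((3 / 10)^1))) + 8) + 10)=207691976729364270161337182698391035 / 26223022100664009478340091989028 - 207691976729364270161337182698391035 * sqrt(14) / 4370503683444001579723348664838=-169888.17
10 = 10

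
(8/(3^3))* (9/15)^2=0.11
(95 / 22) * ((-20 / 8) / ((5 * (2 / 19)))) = -1805 / 88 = -20.51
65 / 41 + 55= 2320 / 41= 56.59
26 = 26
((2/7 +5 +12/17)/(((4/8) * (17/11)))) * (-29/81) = -454894/163863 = -2.78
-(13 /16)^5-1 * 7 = -7711325 /1048576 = -7.35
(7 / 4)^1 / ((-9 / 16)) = -28 / 9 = -3.11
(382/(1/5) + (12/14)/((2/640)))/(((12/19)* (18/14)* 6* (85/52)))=274.27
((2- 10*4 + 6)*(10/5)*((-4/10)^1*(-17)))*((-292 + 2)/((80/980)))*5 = 7730240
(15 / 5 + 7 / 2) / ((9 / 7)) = 91 / 18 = 5.06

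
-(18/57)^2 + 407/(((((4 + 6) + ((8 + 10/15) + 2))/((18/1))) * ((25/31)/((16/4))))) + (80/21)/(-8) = 333121286/189525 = 1757.66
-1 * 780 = -780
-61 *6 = -366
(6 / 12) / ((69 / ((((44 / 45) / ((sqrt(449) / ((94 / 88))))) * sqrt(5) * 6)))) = 47 * sqrt(2245) / 464715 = 0.00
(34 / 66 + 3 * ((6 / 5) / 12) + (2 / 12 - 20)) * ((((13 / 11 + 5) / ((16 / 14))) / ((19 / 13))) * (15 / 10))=-2427243 / 22990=-105.58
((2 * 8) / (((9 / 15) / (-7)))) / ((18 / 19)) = -5320 / 27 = -197.04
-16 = -16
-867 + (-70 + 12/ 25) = -23413/ 25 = -936.52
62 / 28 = 31 / 14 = 2.21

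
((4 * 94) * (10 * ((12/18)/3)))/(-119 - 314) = -7520/3897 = -1.93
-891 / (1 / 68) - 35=-60623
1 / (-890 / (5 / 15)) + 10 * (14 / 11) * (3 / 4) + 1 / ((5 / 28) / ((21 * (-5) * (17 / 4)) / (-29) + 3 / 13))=97.01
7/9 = 0.78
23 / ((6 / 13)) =299 / 6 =49.83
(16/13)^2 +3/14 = 4091/2366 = 1.73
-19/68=-0.28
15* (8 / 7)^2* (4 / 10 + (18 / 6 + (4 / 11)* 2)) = 43584 / 539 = 80.86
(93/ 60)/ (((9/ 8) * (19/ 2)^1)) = 124/ 855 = 0.15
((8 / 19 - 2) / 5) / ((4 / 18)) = -27 / 19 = -1.42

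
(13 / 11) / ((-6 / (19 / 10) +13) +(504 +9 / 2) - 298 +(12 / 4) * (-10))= 494 / 79563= 0.01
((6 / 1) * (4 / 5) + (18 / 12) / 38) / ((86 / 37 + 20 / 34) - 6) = -1156731 / 737960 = -1.57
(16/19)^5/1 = 0.42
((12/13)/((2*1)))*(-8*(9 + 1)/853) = -480/11089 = -0.04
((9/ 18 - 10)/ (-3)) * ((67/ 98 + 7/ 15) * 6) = 32129/ 1470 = 21.86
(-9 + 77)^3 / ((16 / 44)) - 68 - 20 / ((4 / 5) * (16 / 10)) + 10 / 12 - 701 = 20733701 / 24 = 863904.21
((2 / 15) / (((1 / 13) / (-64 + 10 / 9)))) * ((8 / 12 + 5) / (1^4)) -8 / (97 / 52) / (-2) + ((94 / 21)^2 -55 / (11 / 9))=-1232994041 / 1924965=-640.53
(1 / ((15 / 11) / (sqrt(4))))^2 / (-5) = -484 / 1125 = -0.43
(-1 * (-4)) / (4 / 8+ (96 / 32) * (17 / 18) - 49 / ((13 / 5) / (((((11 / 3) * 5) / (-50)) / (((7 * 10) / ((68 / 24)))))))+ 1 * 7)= 18720 / 49669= 0.38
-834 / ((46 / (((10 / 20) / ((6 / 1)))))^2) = -139 / 50784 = -0.00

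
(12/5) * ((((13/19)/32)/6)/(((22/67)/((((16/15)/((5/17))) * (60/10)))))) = 14807/26125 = 0.57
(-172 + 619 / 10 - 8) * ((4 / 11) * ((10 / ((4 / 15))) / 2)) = -17715 / 22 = -805.23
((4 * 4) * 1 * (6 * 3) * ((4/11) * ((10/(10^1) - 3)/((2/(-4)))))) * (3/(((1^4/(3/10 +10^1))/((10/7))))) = 1423872/77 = 18491.84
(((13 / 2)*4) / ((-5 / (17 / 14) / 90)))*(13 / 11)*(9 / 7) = -465426 / 539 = -863.50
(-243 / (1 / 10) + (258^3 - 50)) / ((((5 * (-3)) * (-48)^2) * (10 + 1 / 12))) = -2146379 / 43560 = -49.27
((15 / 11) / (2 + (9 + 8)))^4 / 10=10125 / 3816059522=0.00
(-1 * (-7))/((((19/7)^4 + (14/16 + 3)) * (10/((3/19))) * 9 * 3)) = 67228/955034145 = 0.00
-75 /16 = -4.69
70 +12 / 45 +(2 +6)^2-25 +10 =1789 / 15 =119.27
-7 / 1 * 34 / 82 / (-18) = 119 / 738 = 0.16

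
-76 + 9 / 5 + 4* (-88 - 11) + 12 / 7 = -16397 / 35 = -468.49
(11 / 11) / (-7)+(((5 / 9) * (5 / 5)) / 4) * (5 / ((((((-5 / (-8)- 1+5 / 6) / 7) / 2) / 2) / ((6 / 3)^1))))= 19567 / 231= 84.71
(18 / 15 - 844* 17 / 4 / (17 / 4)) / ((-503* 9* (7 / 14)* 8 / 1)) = 0.05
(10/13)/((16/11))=55/104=0.53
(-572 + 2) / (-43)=570 / 43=13.26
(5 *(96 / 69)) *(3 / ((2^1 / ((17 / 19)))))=4080 / 437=9.34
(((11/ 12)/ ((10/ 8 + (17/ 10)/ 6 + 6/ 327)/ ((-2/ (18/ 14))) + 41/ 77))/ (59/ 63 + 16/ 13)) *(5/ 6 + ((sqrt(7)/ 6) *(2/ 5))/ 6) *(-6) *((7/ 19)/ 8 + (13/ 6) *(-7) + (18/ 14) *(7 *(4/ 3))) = -11955182239/ 842445104-11955182239 *sqrt(7)/ 63183382800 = -14.69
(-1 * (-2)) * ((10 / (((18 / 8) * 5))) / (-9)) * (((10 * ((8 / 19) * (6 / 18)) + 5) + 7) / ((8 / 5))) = -7640 / 4617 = -1.65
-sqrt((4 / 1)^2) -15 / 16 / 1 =-79 / 16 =-4.94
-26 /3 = -8.67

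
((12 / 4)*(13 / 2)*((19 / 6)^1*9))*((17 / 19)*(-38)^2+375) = 3705741 / 4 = 926435.25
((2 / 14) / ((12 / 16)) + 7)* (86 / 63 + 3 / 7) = 17063 / 1323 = 12.90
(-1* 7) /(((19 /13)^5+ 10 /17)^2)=-278887729010527 /2098245794531769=-0.13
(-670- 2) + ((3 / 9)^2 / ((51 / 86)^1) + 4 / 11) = -3390146 / 5049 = -671.45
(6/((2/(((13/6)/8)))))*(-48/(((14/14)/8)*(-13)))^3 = 3538944/169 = 20940.50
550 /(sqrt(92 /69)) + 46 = 46 + 275*sqrt(3) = 522.31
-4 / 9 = -0.44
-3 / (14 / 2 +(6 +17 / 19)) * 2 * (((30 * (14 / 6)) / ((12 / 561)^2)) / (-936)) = 2114035 / 29952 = 70.58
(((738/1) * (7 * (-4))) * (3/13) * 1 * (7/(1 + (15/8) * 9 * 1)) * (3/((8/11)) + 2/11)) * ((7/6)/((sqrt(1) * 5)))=-191875572/102245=-1876.63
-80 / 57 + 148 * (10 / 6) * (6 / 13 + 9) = 1728340 / 741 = 2332.44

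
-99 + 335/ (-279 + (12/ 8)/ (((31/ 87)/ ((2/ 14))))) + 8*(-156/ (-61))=-117548273/ 1474065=-79.74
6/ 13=0.46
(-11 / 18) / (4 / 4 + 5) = -0.10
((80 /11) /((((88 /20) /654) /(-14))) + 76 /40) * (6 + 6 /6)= -128167907 /1210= -105923.89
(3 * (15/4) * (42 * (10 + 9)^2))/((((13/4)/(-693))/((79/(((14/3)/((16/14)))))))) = -9147754440/13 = -703673418.46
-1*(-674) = 674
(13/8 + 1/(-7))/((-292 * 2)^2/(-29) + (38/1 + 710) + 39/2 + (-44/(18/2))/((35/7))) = -108315/803443676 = -0.00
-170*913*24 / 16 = -232815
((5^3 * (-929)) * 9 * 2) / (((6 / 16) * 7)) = -5574000 / 7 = -796285.71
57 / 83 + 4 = 389 / 83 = 4.69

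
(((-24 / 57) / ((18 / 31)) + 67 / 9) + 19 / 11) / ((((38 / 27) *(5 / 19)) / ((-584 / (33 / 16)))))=-74228736 / 11495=-6457.48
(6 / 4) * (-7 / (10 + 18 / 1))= -3 / 8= -0.38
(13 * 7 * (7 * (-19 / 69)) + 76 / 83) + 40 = -134.49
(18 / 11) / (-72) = -1 / 44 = -0.02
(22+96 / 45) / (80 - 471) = -362 / 5865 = -0.06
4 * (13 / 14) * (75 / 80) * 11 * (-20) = -10725 / 14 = -766.07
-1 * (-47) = 47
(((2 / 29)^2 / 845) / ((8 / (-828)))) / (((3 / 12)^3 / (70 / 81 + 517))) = -123491968 / 6395805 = -19.31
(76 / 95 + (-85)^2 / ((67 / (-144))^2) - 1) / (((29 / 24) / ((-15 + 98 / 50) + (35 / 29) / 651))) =-5268136538156536 / 14629089875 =-360113.76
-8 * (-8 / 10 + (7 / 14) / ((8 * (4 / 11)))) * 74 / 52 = 7437 / 1040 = 7.15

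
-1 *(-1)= 1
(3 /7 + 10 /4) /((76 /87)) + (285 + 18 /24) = 307605 /1064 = 289.10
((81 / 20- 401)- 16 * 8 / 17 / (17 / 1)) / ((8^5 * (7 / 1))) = -328133 / 189399040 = -0.00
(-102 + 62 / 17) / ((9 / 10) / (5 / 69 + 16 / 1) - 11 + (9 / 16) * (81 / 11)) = 1631738240 / 112848839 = 14.46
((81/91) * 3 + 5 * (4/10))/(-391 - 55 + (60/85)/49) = -50575/4829578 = -0.01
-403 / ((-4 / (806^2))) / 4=65450827 / 4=16362706.75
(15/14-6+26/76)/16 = -305/1064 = -0.29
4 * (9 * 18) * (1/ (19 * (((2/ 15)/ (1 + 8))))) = 43740/ 19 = 2302.11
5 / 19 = 0.26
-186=-186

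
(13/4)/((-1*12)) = -13/48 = -0.27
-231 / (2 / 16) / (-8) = 231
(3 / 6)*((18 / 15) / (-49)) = -3 / 245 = -0.01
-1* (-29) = 29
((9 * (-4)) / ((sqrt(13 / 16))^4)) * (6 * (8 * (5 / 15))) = -147456 / 169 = -872.52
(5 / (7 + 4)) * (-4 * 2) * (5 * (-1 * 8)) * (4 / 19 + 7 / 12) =72400 / 627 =115.47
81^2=6561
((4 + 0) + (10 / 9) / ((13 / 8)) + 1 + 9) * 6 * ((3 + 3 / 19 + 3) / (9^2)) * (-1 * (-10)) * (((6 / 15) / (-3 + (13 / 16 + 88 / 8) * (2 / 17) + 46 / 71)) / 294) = -0.09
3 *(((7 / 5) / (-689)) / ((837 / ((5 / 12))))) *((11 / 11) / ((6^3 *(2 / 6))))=-7 / 166087584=-0.00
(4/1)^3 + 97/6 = 481/6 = 80.17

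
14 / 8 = 7 / 4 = 1.75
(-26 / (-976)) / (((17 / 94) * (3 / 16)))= 2444 / 3111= 0.79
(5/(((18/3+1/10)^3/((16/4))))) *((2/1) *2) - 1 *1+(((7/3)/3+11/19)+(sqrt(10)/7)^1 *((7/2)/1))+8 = 10.29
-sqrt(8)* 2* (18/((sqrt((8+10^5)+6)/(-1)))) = 24* sqrt(50007)/16669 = 0.32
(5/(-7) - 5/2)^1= -45/14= -3.21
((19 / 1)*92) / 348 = 437 / 87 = 5.02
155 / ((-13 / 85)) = -13175 / 13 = -1013.46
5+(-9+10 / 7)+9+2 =59 / 7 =8.43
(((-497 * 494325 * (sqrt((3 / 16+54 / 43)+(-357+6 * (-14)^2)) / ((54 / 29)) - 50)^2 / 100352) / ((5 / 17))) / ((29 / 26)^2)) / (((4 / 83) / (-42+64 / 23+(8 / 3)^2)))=161574981214368735350675 / 13245809098752 - 169955476489781125 * sqrt(200595) / 11101612032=5341590822.47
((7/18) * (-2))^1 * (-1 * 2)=14/9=1.56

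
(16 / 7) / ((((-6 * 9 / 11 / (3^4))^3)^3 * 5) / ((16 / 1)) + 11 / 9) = 742583750431248 / 397076033215589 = 1.87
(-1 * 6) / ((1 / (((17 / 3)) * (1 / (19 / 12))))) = -408 / 19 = -21.47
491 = 491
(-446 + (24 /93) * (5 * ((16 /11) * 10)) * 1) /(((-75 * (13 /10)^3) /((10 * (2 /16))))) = 3.24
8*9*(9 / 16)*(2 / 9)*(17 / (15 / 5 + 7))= 15.30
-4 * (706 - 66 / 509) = -1437152 / 509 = -2823.48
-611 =-611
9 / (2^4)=0.56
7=7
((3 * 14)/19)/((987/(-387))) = -774/893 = -0.87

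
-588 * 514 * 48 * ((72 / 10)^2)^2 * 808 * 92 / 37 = -1811302029103988736 / 23125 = -78326574231523.84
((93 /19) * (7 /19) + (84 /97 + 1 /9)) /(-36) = -219064 /2836377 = -0.08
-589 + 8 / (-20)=-2947 / 5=-589.40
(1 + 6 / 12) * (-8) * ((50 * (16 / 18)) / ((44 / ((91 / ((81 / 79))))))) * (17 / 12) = -12221300 / 8019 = -1524.04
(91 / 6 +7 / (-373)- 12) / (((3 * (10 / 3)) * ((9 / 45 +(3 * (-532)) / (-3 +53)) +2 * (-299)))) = -35225 / 70465668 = -0.00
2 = 2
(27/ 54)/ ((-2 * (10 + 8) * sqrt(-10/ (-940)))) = -sqrt(94)/ 72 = -0.13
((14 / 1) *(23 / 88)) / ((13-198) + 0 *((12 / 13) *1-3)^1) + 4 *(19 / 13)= 616547 / 105820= 5.83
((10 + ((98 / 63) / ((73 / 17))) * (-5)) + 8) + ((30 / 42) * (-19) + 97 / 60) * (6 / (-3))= 1844119 / 45990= 40.10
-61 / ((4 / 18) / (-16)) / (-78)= -732 / 13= -56.31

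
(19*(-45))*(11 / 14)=-9405 / 14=-671.79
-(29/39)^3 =-24389/59319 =-0.41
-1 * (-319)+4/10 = 1597/5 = 319.40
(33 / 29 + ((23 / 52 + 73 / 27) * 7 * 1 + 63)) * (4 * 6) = 7016182 / 3393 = 2067.84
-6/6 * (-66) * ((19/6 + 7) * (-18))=-12078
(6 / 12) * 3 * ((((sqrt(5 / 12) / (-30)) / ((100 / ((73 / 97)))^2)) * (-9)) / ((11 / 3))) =47961 * sqrt(15) / 41399600000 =0.00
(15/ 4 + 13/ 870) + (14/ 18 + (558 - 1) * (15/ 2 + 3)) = 30552883/ 5220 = 5853.04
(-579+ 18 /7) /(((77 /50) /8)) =-2994.43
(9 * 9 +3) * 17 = 1428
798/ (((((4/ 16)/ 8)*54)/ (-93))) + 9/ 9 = -131933/ 3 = -43977.67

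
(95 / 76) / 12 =5 / 48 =0.10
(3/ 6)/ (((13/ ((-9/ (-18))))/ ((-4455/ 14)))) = -4455/ 728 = -6.12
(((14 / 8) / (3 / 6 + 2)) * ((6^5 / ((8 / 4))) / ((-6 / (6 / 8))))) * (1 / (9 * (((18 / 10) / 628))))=-13188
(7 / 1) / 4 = 7 / 4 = 1.75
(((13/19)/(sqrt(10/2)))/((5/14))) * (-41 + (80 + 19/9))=13468 * sqrt(5)/855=35.22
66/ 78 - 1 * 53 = -678/ 13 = -52.15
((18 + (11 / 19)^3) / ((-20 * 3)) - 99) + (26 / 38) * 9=-38333033 / 411540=-93.15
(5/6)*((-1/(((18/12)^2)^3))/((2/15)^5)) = -15625/9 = -1736.11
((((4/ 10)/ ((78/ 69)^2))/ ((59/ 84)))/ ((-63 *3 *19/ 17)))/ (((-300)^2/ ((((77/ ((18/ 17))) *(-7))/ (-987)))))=-11771837/ 973663663050000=-0.00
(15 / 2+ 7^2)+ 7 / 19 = 2161 / 38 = 56.87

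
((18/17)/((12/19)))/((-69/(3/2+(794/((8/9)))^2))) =-242560707/12512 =-19386.25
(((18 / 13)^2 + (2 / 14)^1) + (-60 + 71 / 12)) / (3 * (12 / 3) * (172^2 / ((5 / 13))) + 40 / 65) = -3692615 / 65516060064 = -0.00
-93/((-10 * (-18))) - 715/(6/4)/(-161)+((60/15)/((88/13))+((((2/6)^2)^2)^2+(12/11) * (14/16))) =927146273/232390620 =3.99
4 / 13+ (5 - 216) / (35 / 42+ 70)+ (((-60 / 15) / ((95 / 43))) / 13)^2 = -68756366 / 25928825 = -2.65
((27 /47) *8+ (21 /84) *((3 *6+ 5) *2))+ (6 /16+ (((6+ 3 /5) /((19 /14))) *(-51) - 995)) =-43812377 /35720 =-1226.55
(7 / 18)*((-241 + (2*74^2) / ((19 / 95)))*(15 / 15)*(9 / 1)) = 381633 / 2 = 190816.50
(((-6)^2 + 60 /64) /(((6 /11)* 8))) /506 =197 /11776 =0.02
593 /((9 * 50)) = 593 /450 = 1.32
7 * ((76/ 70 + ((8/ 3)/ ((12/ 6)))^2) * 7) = 6314/ 45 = 140.31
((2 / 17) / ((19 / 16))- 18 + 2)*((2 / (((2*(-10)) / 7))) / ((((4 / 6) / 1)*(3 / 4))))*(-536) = -19270272 / 1615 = -11932.06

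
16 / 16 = 1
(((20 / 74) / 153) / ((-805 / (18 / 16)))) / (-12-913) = 1 / 374695300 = 0.00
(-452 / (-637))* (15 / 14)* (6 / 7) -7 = -198151 / 31213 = -6.35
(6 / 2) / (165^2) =1 / 9075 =0.00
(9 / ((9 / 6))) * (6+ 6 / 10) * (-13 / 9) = -286 / 5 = -57.20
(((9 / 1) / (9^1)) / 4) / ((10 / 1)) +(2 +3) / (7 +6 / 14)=363 / 520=0.70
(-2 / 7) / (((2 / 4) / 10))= -40 / 7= -5.71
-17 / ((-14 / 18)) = 153 / 7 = 21.86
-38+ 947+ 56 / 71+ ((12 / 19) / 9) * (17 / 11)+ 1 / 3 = 40520732 / 44517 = 910.23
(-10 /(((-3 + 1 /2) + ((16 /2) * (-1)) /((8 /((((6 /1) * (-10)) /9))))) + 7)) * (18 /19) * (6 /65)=-1296 /16549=-0.08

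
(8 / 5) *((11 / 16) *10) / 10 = 11 / 10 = 1.10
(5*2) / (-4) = -2.50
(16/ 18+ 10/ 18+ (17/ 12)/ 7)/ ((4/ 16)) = 415/ 63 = 6.59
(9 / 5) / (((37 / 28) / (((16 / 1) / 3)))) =1344 / 185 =7.26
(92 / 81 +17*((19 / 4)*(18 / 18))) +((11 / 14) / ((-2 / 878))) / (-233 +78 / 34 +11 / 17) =739638253 / 8870148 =83.39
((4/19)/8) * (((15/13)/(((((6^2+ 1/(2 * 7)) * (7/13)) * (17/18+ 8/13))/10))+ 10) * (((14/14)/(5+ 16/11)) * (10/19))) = 59290/2661653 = 0.02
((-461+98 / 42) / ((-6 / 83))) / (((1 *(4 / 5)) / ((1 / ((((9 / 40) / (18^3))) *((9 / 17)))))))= 388307200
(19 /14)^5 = 2476099 /537824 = 4.60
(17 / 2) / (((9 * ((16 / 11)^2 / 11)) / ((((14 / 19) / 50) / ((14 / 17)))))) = 384659 / 4377600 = 0.09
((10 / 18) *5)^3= 15625 / 729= 21.43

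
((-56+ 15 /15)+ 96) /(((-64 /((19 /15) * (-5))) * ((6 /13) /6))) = 10127 /192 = 52.74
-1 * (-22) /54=11 /27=0.41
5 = 5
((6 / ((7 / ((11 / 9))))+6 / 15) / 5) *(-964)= -146528 / 525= -279.10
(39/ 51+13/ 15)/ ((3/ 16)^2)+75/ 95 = 2057849/ 43605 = 47.19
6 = 6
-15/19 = -0.79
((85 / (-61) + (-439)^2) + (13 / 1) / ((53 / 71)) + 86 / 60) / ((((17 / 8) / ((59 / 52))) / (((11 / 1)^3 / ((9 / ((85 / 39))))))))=1467997783176221 / 44256537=33170190.95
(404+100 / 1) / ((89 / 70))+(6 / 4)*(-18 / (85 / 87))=2789739 / 7565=368.77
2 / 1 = 2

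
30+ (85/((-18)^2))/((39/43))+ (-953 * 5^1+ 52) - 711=-68154929/12636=-5393.71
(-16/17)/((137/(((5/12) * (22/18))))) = -220/62883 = -0.00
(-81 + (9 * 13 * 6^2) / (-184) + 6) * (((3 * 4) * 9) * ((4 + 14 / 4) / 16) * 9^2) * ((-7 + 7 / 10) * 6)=5583850587 / 368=15173507.03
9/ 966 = 3/ 322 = 0.01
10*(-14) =-140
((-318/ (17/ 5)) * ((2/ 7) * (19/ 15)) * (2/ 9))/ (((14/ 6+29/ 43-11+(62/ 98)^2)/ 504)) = 9980707296/ 19987427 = 499.35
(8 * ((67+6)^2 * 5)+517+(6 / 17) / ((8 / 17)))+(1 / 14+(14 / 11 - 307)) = 65718605 / 308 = 213372.09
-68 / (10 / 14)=-476 / 5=-95.20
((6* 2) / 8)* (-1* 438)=-657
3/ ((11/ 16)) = 48/ 11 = 4.36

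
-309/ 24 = -103/ 8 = -12.88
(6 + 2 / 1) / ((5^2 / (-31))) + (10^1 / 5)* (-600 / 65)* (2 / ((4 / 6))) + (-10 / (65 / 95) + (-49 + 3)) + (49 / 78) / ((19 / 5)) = -4659211 / 37050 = -125.75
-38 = -38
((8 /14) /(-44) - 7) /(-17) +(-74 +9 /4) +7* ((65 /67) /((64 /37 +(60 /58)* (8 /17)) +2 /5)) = -2877489754211 /41859238652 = -68.74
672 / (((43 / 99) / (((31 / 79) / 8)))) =257796 / 3397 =75.89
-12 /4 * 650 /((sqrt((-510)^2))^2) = -0.01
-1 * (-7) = 7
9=9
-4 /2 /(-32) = 0.06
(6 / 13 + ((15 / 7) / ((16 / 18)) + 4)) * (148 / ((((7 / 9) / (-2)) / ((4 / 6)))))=-1110666 / 637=-1743.59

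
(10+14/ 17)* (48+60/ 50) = 45264/ 85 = 532.52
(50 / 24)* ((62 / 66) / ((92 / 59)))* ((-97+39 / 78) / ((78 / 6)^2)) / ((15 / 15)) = -8824925 / 12314016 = -0.72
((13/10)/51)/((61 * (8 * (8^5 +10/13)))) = 169/106021386720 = 0.00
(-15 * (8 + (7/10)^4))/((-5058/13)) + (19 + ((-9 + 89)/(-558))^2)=1691965559711/87493284000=19.34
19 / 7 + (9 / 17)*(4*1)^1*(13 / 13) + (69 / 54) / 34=20861 / 4284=4.87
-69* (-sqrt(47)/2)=69* sqrt(47)/2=236.52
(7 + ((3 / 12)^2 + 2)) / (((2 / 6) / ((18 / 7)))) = 69.91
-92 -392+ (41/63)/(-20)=-609881/1260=-484.03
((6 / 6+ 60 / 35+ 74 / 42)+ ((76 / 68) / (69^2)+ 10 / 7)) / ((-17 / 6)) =-6691058 / 3210501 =-2.08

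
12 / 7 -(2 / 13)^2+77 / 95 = 281091 / 112385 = 2.50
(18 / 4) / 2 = 9 / 4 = 2.25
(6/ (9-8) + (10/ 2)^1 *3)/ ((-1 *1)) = -21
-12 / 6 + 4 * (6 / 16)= -1 / 2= -0.50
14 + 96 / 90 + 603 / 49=20119 / 735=27.37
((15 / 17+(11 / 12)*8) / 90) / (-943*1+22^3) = 419 / 44545950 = 0.00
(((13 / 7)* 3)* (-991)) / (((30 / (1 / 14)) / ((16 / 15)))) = -51532 / 3675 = -14.02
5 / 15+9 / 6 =11 / 6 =1.83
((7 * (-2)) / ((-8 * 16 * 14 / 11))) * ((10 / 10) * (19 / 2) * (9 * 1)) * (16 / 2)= 1881 / 32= 58.78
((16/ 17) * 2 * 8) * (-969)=-14592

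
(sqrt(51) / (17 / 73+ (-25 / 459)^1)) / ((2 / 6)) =100521 *sqrt(51) / 5978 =120.08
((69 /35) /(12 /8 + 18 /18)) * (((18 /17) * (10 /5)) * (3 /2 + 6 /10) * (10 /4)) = 3726 /425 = 8.77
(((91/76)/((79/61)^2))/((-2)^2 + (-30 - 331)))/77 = -48373/1862638932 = -0.00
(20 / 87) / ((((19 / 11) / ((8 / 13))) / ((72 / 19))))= 42240 / 136097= 0.31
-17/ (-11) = 17/ 11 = 1.55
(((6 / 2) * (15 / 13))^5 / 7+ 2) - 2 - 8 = 163735717 / 2599051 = 63.00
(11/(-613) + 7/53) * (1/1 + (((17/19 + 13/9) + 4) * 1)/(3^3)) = 2348812/16666857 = 0.14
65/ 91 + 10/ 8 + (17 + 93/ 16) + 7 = 3559/ 112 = 31.78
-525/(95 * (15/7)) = -49/19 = -2.58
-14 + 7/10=-133/10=-13.30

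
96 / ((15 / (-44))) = -1408 / 5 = -281.60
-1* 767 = -767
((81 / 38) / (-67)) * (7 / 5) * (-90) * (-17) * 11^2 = -10496871 / 1273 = -8245.77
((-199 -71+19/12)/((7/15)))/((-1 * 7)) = 16105/196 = 82.17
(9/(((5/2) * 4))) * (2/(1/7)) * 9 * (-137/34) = -77679/170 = -456.94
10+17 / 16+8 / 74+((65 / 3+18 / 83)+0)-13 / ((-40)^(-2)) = -3061213955 / 147408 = -20766.95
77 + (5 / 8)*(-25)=491 / 8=61.38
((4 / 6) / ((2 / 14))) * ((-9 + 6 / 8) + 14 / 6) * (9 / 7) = -71 / 2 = -35.50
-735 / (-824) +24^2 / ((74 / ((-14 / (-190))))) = 4244709 / 2896360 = 1.47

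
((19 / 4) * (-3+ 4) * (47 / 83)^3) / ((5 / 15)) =5917911 / 2287148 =2.59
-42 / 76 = -21 / 38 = -0.55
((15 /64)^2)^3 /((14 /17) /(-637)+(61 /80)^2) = 146844140625 /513927465140224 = 0.00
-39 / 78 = -1 / 2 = -0.50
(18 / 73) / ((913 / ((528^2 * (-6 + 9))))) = 1368576 / 6059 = 225.87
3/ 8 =0.38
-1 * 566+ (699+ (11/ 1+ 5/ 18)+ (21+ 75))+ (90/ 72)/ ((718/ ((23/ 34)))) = 240.28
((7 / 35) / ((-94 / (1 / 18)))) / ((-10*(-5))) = -1 / 423000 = -0.00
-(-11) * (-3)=-33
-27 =-27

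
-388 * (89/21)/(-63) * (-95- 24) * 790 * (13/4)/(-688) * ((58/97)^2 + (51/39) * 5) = 504103329595/6306552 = 79933.27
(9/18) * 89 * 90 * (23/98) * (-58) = -2671335/49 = -54517.04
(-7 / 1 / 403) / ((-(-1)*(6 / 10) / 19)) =-665 / 1209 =-0.55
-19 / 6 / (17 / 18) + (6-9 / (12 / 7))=-177 / 68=-2.60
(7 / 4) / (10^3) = 7 / 4000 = 0.00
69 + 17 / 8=569 / 8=71.12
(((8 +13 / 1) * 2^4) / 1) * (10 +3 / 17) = 58128 / 17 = 3419.29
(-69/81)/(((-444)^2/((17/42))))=-391/223552224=-0.00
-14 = -14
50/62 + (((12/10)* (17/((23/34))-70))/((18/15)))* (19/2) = -303349/713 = -425.45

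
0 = 0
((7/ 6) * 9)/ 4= 2.62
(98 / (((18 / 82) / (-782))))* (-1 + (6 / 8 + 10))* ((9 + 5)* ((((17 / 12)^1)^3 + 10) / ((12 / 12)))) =-1586405108197 / 2592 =-612039007.79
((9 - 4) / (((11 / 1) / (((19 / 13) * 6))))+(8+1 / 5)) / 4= 8713 / 2860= 3.05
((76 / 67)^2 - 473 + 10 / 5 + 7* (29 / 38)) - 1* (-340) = -21215487 / 170582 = -124.37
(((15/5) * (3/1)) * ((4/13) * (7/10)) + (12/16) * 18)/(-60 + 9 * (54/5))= 669/1612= 0.42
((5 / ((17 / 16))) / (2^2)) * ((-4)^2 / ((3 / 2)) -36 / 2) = -440 / 51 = -8.63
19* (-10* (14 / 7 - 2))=0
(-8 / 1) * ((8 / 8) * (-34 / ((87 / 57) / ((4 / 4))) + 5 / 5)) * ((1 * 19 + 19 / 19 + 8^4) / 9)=6772192 / 87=77841.29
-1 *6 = -6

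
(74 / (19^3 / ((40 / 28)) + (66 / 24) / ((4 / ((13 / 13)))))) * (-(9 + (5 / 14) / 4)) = -376660 / 2689113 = -0.14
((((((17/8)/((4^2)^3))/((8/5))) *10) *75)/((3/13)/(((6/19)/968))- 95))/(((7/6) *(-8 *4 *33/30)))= -6215625/642773942272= -0.00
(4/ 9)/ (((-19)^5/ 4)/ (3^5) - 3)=-0.00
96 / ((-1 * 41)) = -96 / 41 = -2.34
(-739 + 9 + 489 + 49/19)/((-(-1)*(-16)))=2265/152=14.90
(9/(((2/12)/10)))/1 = 540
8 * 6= 48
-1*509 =-509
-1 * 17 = -17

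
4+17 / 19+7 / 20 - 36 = -11687 / 380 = -30.76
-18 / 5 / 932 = -9 / 2330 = -0.00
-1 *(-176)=176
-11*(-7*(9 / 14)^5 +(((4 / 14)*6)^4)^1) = -6649533 / 76832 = -86.55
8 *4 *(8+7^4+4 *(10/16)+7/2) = 77280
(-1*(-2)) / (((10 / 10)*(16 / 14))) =7 / 4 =1.75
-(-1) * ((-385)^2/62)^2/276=21970650625/1060944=20708.59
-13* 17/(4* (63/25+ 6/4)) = -5525/402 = -13.74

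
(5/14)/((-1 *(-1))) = 5/14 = 0.36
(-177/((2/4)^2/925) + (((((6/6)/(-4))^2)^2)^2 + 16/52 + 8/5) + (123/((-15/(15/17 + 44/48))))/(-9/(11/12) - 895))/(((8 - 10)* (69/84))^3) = 485719234624418244107/3288599515668480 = 147697.90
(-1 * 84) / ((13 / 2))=-168 / 13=-12.92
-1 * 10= -10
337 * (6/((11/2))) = 4044/11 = 367.64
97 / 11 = 8.82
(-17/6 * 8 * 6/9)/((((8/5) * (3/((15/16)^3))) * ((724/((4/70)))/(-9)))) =19125/10379264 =0.00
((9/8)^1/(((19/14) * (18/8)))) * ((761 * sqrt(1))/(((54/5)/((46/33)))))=612605/16929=36.19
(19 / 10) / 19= 1 / 10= 0.10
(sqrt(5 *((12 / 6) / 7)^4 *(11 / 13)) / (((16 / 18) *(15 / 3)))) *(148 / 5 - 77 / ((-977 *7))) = 100143 *sqrt(715) / 2393650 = 1.12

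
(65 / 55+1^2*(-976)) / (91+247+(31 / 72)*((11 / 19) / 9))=-132021576 / 45779767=-2.88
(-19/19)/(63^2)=-1/3969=-0.00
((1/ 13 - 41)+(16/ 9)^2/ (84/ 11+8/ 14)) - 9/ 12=-13738505/ 332748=-41.29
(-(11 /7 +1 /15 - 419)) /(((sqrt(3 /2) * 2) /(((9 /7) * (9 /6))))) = 131469 * sqrt(6) /980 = 328.60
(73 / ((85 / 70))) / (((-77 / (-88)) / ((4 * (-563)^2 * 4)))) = 5923516672 / 17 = 348442157.18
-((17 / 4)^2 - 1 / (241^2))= -16785393 / 929296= -18.06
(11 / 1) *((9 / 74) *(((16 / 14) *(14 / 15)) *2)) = 528 / 185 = 2.85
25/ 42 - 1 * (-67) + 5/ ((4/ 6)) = 1577/ 21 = 75.10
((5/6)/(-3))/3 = -5/54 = -0.09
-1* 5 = -5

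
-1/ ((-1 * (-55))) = -0.02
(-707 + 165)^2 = 293764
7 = 7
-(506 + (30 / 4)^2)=-2249 / 4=-562.25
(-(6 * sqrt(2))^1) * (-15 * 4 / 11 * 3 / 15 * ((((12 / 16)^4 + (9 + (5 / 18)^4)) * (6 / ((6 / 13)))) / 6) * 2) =203553805 * sqrt(2) / 769824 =373.94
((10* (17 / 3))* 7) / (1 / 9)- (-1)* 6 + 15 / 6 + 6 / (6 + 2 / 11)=60851 / 17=3579.47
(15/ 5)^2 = 9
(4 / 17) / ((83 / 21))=84 / 1411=0.06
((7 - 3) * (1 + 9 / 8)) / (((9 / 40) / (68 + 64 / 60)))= 70448 / 27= 2609.19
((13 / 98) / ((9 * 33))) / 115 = 13 / 3347190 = 0.00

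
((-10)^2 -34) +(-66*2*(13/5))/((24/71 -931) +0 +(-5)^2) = 3556916/53585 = 66.38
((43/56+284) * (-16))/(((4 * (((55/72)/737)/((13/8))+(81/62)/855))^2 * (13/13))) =-60706360.95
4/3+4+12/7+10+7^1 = 505/21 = 24.05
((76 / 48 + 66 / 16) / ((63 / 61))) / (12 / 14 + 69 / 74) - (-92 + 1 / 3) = 94.76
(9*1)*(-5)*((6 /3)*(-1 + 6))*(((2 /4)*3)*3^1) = -2025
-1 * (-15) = 15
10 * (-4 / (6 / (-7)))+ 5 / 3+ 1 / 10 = 1453 / 30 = 48.43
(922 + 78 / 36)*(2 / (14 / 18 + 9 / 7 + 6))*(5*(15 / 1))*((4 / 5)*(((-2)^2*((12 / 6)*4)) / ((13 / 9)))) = 503042400 / 1651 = 304689.52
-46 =-46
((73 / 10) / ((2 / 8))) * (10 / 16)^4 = 9125 / 2048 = 4.46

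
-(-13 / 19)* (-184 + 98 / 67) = -158990 / 1273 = -124.89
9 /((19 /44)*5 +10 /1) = 396 /535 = 0.74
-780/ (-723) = 260/ 241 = 1.08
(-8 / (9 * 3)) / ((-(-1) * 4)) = -2 / 27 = -0.07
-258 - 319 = -577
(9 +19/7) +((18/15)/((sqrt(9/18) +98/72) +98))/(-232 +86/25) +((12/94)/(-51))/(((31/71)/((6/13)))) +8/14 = 9720 * sqrt(2)/36553260817 +1012001110414803806/82390282263040843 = 12.28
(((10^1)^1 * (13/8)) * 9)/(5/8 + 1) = 90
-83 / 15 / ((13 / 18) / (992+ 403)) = -10687.85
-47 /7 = -6.71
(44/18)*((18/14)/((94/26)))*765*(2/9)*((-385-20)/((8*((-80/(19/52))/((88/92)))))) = 15828615/484288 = 32.68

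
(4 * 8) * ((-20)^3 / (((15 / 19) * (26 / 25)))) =-12160000 / 39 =-311794.87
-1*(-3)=3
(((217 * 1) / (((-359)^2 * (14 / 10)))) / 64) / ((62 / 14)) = 35 / 8248384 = 0.00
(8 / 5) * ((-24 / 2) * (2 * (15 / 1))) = -576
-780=-780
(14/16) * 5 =35/8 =4.38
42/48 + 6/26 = 115/104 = 1.11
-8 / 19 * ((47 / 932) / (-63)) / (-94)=-0.00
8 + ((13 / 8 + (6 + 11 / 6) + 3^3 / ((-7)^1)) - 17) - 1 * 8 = -1915 / 168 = -11.40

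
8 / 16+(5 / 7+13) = 199 / 14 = 14.21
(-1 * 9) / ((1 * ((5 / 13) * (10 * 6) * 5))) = -39 / 500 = -0.08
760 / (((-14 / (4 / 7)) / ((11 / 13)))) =-16720 / 637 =-26.25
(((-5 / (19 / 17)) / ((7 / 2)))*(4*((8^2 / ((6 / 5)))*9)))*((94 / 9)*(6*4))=-81817600 / 133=-615169.92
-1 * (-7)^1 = 7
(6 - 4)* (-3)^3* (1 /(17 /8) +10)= -565.41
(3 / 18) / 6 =1 / 36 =0.03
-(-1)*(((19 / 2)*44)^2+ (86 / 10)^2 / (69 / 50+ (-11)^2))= 1069139854 / 6119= 174724.60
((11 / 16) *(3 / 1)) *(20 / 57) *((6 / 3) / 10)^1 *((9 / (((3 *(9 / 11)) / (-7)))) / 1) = -847 / 228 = -3.71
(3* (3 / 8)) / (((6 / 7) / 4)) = 21 / 4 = 5.25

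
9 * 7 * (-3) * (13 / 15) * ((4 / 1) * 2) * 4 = -26208 / 5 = -5241.60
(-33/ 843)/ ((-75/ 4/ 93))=1364/ 7025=0.19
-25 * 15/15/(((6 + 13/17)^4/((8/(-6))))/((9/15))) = 334084/34980125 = 0.01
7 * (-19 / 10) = -133 / 10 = -13.30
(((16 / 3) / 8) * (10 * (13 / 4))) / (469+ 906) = 13 / 825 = 0.02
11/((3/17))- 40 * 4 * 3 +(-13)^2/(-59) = -74434/177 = -420.53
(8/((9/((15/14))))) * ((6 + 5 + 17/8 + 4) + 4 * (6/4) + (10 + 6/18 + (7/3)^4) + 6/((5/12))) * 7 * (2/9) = 251101/2187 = 114.82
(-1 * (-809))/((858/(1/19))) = 809/16302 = 0.05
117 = 117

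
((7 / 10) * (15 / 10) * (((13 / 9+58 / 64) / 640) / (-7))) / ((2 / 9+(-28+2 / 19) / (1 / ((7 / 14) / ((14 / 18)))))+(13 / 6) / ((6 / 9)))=270123 / 7089664000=0.00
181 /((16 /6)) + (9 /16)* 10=147 /2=73.50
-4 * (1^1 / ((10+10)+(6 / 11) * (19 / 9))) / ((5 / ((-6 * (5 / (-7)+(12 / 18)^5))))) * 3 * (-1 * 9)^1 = 43604 / 12215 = 3.57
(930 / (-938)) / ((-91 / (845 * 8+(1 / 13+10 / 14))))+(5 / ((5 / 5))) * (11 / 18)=5363100235 / 69908202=76.72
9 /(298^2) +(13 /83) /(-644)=-84173 /593343926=-0.00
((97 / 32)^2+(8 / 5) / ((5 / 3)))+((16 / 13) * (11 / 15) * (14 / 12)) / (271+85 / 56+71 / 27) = 1405611347059 / 138452454400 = 10.15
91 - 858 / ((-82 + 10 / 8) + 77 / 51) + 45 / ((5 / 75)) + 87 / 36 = 151157849 / 193980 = 779.24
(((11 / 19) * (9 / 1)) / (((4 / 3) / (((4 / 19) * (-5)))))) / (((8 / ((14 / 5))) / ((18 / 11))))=-1701 / 722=-2.36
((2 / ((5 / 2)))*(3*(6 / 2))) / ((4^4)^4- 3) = 36 / 21474836465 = 0.00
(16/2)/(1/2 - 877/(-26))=104/445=0.23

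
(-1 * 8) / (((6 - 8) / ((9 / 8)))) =9 / 2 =4.50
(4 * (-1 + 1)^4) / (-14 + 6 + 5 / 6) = 0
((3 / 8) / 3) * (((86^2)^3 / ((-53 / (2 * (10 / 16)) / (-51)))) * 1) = 3223895154990 / 53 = 60828210471.51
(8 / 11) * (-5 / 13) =-40 / 143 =-0.28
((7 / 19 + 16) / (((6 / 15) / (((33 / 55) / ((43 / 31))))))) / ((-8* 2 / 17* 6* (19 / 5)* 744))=-26435 / 23843328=-0.00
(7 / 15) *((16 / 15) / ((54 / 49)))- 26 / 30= -2521 / 6075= -0.41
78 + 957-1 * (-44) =1079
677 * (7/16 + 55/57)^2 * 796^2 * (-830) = -700235797193.22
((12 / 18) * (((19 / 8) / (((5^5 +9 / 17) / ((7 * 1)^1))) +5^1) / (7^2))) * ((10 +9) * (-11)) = -14.23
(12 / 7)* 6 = 72 / 7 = 10.29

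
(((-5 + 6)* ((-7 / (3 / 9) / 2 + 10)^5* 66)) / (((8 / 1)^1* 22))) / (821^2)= -3 / 172554496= -0.00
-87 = -87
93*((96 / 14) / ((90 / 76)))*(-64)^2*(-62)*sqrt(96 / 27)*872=-16695267688448*sqrt(2) / 105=-224863561832.88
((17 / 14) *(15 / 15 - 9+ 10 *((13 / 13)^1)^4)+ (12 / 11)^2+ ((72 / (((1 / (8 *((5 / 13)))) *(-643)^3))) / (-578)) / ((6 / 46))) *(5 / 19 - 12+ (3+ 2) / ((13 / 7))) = -6838923768362810710 / 208955822632147591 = -32.73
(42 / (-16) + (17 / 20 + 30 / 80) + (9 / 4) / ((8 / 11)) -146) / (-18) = 23089 / 2880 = 8.02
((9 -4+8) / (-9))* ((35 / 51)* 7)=-3185 / 459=-6.94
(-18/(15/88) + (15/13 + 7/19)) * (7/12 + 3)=-1381762/3705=-372.95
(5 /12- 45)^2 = 286225 /144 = 1987.67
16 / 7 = 2.29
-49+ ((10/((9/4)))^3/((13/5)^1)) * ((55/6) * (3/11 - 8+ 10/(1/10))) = 810606881/28431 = 28511.37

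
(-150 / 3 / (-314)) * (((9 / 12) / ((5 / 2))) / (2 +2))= 15 / 1256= 0.01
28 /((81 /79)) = 2212 /81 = 27.31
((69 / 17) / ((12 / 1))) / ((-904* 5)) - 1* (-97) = 29813897 / 307360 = 97.00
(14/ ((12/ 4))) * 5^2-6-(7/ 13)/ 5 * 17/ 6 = 14347/ 130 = 110.36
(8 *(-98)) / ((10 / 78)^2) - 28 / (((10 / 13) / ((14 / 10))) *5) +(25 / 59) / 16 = -5629629611 / 118000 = -47708.73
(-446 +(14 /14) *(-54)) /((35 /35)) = -500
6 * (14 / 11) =84 / 11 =7.64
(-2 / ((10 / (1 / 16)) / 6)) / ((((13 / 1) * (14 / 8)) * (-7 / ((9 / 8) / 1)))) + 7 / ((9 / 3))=356801 / 152880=2.33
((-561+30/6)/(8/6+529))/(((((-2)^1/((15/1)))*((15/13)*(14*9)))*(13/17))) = 2363/33411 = 0.07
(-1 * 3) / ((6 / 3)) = -3 / 2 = -1.50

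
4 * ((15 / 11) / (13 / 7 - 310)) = -140 / 7909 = -0.02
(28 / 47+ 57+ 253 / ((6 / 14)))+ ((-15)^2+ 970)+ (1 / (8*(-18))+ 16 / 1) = 12581185 / 6768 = 1858.92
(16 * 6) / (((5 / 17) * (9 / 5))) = 544 / 3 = 181.33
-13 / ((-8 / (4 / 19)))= 13 / 38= 0.34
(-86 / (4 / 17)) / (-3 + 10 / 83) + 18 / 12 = 30695 / 239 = 128.43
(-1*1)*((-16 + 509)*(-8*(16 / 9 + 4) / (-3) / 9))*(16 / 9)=-3281408 / 2187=-1500.42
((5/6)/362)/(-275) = -0.00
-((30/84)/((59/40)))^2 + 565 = 96361485/170569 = 564.94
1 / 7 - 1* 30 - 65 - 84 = -1252 / 7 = -178.86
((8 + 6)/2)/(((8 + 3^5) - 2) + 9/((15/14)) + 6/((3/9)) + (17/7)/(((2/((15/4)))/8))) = 245/10914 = 0.02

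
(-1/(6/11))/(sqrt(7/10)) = -11 * sqrt(70)/42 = -2.19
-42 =-42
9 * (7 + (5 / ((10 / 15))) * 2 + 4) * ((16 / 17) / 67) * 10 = 37440 / 1139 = 32.87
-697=-697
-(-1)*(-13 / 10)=-13 / 10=-1.30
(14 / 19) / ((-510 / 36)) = -84 / 1615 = -0.05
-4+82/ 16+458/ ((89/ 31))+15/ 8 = 14465/ 89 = 162.53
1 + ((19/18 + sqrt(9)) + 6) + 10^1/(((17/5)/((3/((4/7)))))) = 4054/153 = 26.50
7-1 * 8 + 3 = 2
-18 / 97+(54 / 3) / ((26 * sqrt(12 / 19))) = -18 / 97+3 * sqrt(57) / 26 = 0.69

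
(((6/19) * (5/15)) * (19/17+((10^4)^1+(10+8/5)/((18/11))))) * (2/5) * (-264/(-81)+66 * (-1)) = -2730470512/103275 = -26438.83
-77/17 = -4.53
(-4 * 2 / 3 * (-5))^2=1600 / 9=177.78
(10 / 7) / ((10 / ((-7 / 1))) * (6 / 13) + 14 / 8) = 520 / 397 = 1.31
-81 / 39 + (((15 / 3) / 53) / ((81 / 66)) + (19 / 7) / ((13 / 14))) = 0.92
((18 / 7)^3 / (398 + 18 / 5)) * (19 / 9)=7695 / 86093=0.09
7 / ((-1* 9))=-7 / 9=-0.78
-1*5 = -5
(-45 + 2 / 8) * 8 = -358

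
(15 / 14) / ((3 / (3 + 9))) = 30 / 7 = 4.29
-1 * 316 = -316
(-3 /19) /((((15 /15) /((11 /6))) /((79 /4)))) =-869 /152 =-5.72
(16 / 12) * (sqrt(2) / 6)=0.31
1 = 1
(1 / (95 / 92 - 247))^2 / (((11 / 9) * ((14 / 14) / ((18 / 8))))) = 19044 / 625865339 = 0.00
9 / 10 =0.90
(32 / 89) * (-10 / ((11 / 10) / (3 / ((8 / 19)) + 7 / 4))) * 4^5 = -29081600 / 979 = -29705.41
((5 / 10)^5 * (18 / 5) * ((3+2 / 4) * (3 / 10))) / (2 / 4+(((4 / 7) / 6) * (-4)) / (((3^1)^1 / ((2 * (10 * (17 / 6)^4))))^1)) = -964467 / 1332253600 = -0.00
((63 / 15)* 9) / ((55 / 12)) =2268 / 275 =8.25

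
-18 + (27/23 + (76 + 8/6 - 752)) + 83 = -608.49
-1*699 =-699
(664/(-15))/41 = -664/615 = -1.08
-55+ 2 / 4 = -109 / 2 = -54.50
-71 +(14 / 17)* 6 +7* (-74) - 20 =-604.06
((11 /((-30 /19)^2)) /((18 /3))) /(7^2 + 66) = 3971 /621000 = 0.01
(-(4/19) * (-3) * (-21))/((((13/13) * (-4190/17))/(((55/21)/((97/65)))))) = 72930/772217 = 0.09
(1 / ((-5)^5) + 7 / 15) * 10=8744 / 1875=4.66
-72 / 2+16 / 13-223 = -3351 / 13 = -257.77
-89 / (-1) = 89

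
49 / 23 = 2.13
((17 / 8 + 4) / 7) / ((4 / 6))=21 / 16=1.31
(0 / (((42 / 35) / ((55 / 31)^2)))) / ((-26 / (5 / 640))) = 0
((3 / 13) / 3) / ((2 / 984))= 492 / 13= 37.85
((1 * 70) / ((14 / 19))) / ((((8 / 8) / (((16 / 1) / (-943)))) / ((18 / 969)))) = -480 / 16031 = -0.03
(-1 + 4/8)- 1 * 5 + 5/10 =-5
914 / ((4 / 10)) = 2285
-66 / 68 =-33 / 34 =-0.97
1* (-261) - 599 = -860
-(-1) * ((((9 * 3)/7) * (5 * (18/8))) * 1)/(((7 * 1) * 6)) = 405/392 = 1.03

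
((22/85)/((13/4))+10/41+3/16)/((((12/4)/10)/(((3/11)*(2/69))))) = 123481/9169732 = 0.01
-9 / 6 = -3 / 2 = -1.50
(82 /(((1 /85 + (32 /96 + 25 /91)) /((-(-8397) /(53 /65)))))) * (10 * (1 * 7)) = 72699424843500 /762299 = 95368647.79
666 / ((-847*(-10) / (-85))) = -5661 / 847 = -6.68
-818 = -818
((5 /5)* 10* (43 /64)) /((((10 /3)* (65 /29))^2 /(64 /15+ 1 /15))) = 108489 /208000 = 0.52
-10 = -10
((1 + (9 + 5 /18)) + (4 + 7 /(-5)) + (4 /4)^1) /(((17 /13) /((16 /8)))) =21.22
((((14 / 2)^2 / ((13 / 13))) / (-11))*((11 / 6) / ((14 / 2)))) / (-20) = 7 / 120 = 0.06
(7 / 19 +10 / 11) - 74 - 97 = -35472 / 209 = -169.72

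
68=68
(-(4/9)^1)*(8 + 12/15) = -3.91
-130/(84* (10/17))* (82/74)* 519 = -1513.08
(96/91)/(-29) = -96/2639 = -0.04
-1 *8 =-8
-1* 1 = -1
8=8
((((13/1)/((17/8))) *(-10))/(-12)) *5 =1300/51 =25.49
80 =80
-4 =-4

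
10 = 10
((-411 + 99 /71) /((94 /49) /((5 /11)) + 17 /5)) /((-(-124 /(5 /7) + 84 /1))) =-2544675 /4241824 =-0.60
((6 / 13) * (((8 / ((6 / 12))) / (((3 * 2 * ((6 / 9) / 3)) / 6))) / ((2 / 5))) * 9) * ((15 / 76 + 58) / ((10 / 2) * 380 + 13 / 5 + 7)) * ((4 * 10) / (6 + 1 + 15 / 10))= 1074789000 / 10023013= 107.23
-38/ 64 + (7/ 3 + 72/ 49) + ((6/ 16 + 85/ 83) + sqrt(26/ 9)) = sqrt(26)/ 3 + 1799137/ 390432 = 6.31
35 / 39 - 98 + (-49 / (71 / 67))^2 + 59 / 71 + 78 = 416753297 / 196599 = 2119.81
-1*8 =-8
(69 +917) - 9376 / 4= -1358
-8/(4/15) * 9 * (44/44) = -270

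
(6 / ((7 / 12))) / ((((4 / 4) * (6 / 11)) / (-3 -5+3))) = -660 / 7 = -94.29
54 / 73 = 0.74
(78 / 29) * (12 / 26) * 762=27432 / 29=945.93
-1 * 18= -18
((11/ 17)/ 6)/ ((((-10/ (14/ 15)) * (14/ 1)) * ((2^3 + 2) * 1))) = -11/ 153000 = -0.00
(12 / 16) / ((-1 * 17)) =-3 / 68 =-0.04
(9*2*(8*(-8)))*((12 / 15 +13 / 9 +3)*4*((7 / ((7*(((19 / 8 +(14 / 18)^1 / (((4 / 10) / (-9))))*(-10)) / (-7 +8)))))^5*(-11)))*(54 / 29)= 6681526272 / 1068445047484375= 0.00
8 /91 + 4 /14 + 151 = 13775 /91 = 151.37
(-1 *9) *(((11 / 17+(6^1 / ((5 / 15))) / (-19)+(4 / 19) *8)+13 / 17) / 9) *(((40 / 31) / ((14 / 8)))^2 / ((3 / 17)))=-17766400 / 2684073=-6.62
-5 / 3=-1.67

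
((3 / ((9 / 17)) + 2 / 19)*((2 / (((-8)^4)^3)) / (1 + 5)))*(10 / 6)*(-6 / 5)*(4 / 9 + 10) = -15463 / 26439818674176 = -0.00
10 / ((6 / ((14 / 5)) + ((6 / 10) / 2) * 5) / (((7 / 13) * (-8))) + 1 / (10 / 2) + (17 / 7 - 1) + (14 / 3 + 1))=117600 / 75847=1.55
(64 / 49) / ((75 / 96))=2048 / 1225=1.67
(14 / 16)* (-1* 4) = -7 / 2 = -3.50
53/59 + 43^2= 109144/59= 1849.90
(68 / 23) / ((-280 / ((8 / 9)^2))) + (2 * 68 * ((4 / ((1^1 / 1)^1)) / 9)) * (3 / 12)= 984776 / 65205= 15.10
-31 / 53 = -0.58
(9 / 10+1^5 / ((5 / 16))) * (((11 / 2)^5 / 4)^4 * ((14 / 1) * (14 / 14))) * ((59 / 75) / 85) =11391675664193038635800533 / 8556380160000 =1331366237962.13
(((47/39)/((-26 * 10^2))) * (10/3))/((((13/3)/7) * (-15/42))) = 2303/329550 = 0.01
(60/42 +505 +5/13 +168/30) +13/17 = 3969431/7735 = 513.18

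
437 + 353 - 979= -189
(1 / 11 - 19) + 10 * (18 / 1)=161.09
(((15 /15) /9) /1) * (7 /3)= 7 /27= 0.26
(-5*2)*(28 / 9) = -280 / 9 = -31.11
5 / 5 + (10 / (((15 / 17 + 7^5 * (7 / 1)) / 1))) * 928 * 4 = 164443 / 125003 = 1.32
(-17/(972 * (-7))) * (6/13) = 17/14742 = 0.00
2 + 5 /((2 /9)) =24.50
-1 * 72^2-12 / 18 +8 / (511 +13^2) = -1322087 / 255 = -5184.65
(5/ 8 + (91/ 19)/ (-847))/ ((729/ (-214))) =-406279/ 2234628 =-0.18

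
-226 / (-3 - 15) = 113 / 9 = 12.56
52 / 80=0.65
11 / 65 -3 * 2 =-379 / 65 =-5.83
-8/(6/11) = -44/3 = -14.67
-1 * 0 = 0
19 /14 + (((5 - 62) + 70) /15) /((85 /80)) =7757 /3570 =2.17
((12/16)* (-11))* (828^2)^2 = -3877709723712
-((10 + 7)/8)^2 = -289/64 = -4.52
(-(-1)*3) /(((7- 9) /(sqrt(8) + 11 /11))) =-3*sqrt(2)- 3 /2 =-5.74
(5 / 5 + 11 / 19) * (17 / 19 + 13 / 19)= 900 / 361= 2.49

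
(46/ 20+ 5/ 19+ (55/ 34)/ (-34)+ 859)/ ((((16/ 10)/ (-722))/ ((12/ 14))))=-5392863537/ 16184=-333221.92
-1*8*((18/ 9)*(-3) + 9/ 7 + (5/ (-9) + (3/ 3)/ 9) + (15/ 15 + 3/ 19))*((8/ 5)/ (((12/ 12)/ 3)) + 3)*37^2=681838664/ 1995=341773.77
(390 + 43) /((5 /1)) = 433 /5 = 86.60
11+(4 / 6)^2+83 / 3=352 / 9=39.11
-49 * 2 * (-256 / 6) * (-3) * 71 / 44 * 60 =-13359360 / 11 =-1214487.27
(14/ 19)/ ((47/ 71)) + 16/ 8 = 2780/ 893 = 3.11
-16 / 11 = -1.45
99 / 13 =7.62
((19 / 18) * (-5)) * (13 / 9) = -7.62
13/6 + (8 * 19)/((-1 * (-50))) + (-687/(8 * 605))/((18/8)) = 46678/9075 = 5.14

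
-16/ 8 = -2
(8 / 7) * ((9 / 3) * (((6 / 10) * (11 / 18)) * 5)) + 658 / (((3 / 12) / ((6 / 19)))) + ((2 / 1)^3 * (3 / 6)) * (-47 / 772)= 21490089 / 25669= 837.20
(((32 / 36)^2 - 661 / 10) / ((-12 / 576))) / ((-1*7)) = -423208 / 945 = -447.84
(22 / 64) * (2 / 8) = 11 / 128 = 0.09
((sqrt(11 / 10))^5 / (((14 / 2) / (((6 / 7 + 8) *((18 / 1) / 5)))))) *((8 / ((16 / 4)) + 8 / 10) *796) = 26872164 *sqrt(110) / 21875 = 12884.01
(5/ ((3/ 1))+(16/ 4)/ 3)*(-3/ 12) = -3/ 4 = -0.75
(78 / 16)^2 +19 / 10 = 8213 / 320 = 25.67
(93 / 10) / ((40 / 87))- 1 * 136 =-46309 / 400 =-115.77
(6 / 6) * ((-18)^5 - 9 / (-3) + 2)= -1889563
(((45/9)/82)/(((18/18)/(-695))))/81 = -3475/6642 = -0.52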